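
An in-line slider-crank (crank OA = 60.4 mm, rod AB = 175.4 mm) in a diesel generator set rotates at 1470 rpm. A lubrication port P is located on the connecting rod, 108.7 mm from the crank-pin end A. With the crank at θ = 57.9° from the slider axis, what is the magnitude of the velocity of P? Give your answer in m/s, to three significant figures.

ω = 153.9 rad/s.  Crank-pin speed |V_A| = rω = 9.2979 m/s, perpendicular to OA.
Rod angle: sinφ = −(r/L) sinθ ⇒ φ = -16.960°; ω_rod = −rω cosθ/√(L²−r²sin²θ) = -29.45 rad/s.
V_P = V_A + ω_rod × AP, with AP = 0.1087 m along the rod.
Components: V_Px = −rω sinθ − a·ω_rod·sinφ = -8.8103 m/s;  V_Py = rω cosθ + a·ω_rod·cosφ = +1.8789 m/s.
|V_P| = √(V_Px² + V_Py²) = 9.0084 m/s.

9.01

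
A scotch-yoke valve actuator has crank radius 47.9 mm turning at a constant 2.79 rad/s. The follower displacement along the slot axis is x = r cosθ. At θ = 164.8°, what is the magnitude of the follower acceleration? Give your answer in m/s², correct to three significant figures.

ω = 2.79 rad/s
x = r cosθ ⇒ ẍ = −rω² cosθ (ω constant).
|a| = rω²|cosθ| = 0.0479·(2.79)²·|cos 164.8°| = 0.35981 m/s².

0.360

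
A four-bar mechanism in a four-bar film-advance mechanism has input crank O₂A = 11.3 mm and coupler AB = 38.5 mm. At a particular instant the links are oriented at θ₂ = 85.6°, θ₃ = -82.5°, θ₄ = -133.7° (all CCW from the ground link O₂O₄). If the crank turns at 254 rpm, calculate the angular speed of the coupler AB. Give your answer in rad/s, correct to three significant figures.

ω₂ = 26.6 rad/s (from 254 rpm).
Differentiating the loop-closure r₂e^{iθ₂}+r₃e^{iθ₃}=r₁+r₄e^{iθ₄} gives r₂ω₂e^{iθ₂}+r₃ω₃e^{iθ₃}=r₄ω₄e^{iθ₄}.
Eliminating the other unknown: ω₃ = r₂ω₂ sin(θ₄−θ₂) / [r₃ sin(θ₃−θ₄)].
Numerator sine = +0.63338; denominator sine = +0.77934.
Result = 0.0113·26.6·(+0.63338) / (0.0385·(+0.77934)) = +6.3448 rad/s; magnitude 6.3448 rad/s.

6.34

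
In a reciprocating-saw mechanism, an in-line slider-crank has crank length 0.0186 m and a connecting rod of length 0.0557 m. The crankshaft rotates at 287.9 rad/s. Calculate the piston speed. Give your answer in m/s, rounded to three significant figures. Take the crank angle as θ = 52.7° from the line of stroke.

5.15

ω = 287.9 rad/s
For an in-line slider-crank, x = r cosθ + √(L² − r² sin²θ), so v = −rω sinθ·[1 + r cosθ/√(L² − r² sin²θ)].
With r = 0.0186 m, L = 0.0557 m, θ = 52.7°: √(L² − r² sin²θ) = 0.053699 m.
v = −0.0186·287.9·0.79547·[1 + 0.0186·0.60599/0.053699] = -5.1538 m/s.
|v| = 5.1538 m/s.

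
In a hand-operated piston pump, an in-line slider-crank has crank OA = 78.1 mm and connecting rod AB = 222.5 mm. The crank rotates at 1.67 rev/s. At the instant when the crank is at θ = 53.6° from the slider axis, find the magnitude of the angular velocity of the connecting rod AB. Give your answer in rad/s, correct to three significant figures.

ω = 10.49 rad/s (converted from 1.67 rev/s).
The rod makes angle φ with the slider axis where L sinφ = r sinθ; differentiating, L cosφ·φ̇ = r ω cosθ.
L cosφ = √(L² − r² sin²θ) = 0.21344 m.
|ω_rod| = r ω |cosθ| / √(L² − r² sin²θ) = 0.0781·10.49·0.59342/0.21344 = 2.2785 rad/s.

2.28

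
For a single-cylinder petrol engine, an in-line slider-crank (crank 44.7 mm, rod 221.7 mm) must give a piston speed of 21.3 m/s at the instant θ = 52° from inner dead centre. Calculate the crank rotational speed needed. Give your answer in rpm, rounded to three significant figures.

5130

For an in-line slider-crank, |v_piston| = rω|sinθ|·[1 + r cosθ/√(L² − r² sin²θ)].
With r = 0.0447 m, L = 0.2217 m, θ = 52°: the bracketed kinematic factor |dx/dθ| = 0.039653 m.
ω = v/|dx/dθ| = 21.3/0.039653 = 537.16 rad/s.
N = 60ω/(2π) = 5129.5 rpm.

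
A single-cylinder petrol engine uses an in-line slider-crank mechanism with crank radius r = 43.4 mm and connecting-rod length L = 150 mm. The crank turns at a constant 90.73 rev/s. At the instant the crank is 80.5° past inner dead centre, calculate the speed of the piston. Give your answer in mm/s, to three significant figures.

ω = 2π·90.7 = 570.1 rad/s
For an in-line slider-crank, x = r cosθ + √(L² − r² sin²θ), so v = −rω sinθ·[1 + r cosθ/√(L² − r² sin²θ)].
With r = 0.0434 m, L = 0.15 m, θ = 80.5°: √(L² − r² sin²θ) = 0.14376 m.
v = −0.0434·570.1·0.98629·[1 + 0.0434·0.16505/0.14376] = -25.618 m/s.
|v| = 25.618 m/s = 25618 mm/s.

25600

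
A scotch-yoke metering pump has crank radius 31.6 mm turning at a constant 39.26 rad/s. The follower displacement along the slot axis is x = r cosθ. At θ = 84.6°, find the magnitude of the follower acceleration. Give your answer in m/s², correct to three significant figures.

ω = 39.26 rad/s
x = r cosθ ⇒ ẍ = −rω² cosθ (ω constant).
|a| = rω²|cosθ| = 0.0316·(39.26)²·|cos 84.6°| = 4.5837 m/s².

4.58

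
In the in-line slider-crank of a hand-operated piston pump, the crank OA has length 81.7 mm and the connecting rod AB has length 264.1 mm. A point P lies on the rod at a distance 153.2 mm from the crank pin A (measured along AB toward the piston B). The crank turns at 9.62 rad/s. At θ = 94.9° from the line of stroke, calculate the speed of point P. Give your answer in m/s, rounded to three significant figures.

0.771

ω = 9.62 rad/s.  Crank-pin speed |V_A| = rω = 0.78595 m/s, perpendicular to OA.
Rod angle: sinφ = −(r/L) sinθ ⇒ φ = -17.952°; ω_rod = −rω cosθ/√(L²−r²sin²θ) = +0.26721 rad/s.
V_P = V_A + ω_rod × AP, with AP = 0.1532 m along the rod.
Components: V_Px = −rω sinθ − a·ω_rod·sinφ = -0.77046 m/s;  V_Py = rω cosθ + a·ω_rod·cosφ = -0.028191 m/s.
|V_P| = √(V_Px² + V_Py²) = 0.77098 m/s.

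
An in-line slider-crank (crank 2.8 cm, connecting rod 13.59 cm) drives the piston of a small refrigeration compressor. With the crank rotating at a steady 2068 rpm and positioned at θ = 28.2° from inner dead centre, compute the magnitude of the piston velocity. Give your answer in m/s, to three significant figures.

3.39

ω = 2π·2068/60 = 216.6 rad/s
For an in-line slider-crank, x = r cosθ + √(L² − r² sin²θ), so v = −rω sinθ·[1 + r cosθ/√(L² − r² sin²θ)].
With r = 0.028 m, L = 0.1359 m, θ = 28.2°: √(L² − r² sin²θ) = 0.13525 m.
v = −0.028·216.6·0.47255·[1 + 0.028·0.88130/0.13525] = -3.3882 m/s.
|v| = 3.3882 m/s.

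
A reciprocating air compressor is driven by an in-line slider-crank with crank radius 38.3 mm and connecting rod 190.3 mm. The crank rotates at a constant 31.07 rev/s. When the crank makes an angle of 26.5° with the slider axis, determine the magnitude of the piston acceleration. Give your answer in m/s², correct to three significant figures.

ω = 2π·31.1 = 195.2 rad/s
x(θ) = r cosθ + √(L² − r² sin²θ); with ω constant, a = ω²·d²x/dθ².
d²x/dθ² = −r cosθ − r²(cos2θ)/√u − r⁴ sin²2θ/(4u^{3/2}),  u = L² − r² sin²θ = 0.035922 m².
Substituting r = 0.0383 m, L = 0.1903 m, θ = 26.5°: d²x/dθ² = -0.038984 m.
a = ω²·d²x/dθ² = (195.2)²·(-0.038984) = -1485.7 m/s²;  |a| = 1485.7 m/s².

1490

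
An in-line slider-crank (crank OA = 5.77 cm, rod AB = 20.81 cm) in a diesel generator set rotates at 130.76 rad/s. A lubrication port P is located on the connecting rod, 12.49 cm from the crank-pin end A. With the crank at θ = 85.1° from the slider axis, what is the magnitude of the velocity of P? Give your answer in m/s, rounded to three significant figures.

7.63

ω = 130.8 rad/s.  Crank-pin speed |V_A| = rω = 7.5449 m/s, perpendicular to OA.
Rod angle: sinφ = −(r/L) sinθ ⇒ φ = -16.037°; ω_rod = −rω cosθ/√(L²−r²sin²θ) = -3.2223 rad/s.
V_P = V_A + ω_rod × AP, with AP = 0.1249 m along the rod.
Components: V_Px = −rω sinθ − a·ω_rod·sinφ = -7.6285 m/s;  V_Py = rω cosθ + a·ω_rod·cosφ = +0.25766 m/s.
|V_P| = √(V_Px² + V_Py²) = 7.6328 m/s.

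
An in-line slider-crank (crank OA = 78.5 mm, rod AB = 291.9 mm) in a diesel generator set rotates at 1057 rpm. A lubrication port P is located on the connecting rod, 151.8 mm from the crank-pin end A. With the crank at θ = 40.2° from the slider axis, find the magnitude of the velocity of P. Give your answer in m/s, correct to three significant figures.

6.99

ω = 110.7 rad/s.  Crank-pin speed |V_A| = rω = 8.6891 m/s, perpendicular to OA.
Rod angle: sinφ = −(r/L) sinθ ⇒ φ = -9.996°; ω_rod = −rω cosθ/√(L²−r²sin²θ) = -23.087 rad/s.
V_P = V_A + ω_rod × AP, with AP = 0.1518 m along the rod.
Components: V_Px = −rω sinθ − a·ω_rod·sinφ = -6.2168 m/s;  V_Py = rω cosθ + a·ω_rod·cosφ = +3.1853 m/s.
|V_P| = √(V_Px² + V_Py²) = 6.9853 m/s.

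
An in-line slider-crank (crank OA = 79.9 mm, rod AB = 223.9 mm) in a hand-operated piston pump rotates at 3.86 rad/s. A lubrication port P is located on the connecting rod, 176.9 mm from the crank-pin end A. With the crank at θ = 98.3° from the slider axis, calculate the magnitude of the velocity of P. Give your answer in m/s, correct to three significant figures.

ω = 3.86 rad/s.  Crank-pin speed |V_A| = rω = 0.30841 m/s, perpendicular to OA.
Rod angle: sinφ = −(r/L) sinθ ⇒ φ = -20.678°; ω_rod = −rω cosθ/√(L²−r²sin²θ) = +0.21254 rad/s.
V_P = V_A + ω_rod × AP, with AP = 0.1769 m along the rod.
Components: V_Px = −rω sinθ − a·ω_rod·sinφ = -0.29191 m/s;  V_Py = rω cosθ + a·ω_rod·cosφ = -0.0093457 m/s.
|V_P| = √(V_Px² + V_Py²) = 0.29206 m/s.

0.292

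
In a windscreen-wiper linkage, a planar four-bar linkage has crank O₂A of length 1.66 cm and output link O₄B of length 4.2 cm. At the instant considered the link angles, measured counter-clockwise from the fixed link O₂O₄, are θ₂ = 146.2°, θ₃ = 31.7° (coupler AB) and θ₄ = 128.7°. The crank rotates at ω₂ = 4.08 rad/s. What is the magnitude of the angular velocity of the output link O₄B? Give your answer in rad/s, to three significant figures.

1.48

ω₂ = 4.08 rad/s
Differentiating the loop-closure r₂e^{iθ₂}+r₃e^{iθ₃}=r₁+r₄e^{iθ₄} gives r₂ω₂e^{iθ₂}+r₃ω₃e^{iθ₃}=r₄ω₄e^{iθ₄}.
Eliminating the other unknown: ω₄ = r₂ω₂ sin(θ₂−θ₃) / [r₄ sin(θ₄−θ₃)].
Numerator sine = +0.90996; denominator sine = +0.99255.
Result = 0.0166·4.08·(+0.90996) / (0.042·(+0.99255)) = +1.4784 rad/s; magnitude 1.4784 rad/s.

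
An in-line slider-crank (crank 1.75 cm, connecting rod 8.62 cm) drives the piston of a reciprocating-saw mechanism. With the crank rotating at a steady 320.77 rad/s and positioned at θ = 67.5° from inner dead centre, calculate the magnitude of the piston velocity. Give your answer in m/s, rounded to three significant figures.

ω = 320.8 rad/s
For an in-line slider-crank, x = r cosθ + √(L² − r² sin²θ), so v = −rω sinθ·[1 + r cosθ/√(L² − r² sin²θ)].
With r = 0.0175 m, L = 0.0862 m, θ = 67.5°: √(L² − r² sin²θ) = 0.08467 m.
v = −0.0175·320.8·0.92388·[1 + 0.0175·0.38268/0.08467] = -5.5964 m/s.
|v| = 5.5964 m/s.

5.60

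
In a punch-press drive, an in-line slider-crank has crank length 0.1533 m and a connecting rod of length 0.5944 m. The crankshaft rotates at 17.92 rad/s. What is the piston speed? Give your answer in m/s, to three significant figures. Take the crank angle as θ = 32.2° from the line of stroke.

1.79

ω = 17.92 rad/s
For an in-line slider-crank, x = r cosθ + √(L² − r² sin²θ), so v = −rω sinθ·[1 + r cosθ/√(L² − r² sin²θ)].
With r = 0.1533 m, L = 0.5944 m, θ = 32.2°: √(L² − r² sin²θ) = 0.58876 m.
v = −0.1533·17.92·0.53288·[1 + 0.1533·0.84619/0.58876] = -1.7864 m/s.
|v| = 1.7864 m/s.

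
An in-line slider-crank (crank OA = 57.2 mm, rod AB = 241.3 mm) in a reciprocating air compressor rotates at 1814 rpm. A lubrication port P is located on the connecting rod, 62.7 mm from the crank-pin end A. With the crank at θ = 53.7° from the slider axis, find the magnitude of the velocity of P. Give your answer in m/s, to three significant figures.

ω = 190 rad/s.  Crank-pin speed |V_A| = rω = 10.866 m/s, perpendicular to OA.
Rod angle: sinφ = −(r/L) sinθ ⇒ φ = -11.014°; ω_rod = −rω cosθ/√(L²−r²sin²θ) = -27.159 rad/s.
V_P = V_A + ω_rod × AP, with AP = 0.0627 m along the rod.
Components: V_Px = −rω sinθ − a·ω_rod·sinφ = -9.0824 m/s;  V_Py = rω cosθ + a·ω_rod·cosφ = +4.7612 m/s.
|V_P| = √(V_Px² + V_Py²) = 10.255 m/s.

10.3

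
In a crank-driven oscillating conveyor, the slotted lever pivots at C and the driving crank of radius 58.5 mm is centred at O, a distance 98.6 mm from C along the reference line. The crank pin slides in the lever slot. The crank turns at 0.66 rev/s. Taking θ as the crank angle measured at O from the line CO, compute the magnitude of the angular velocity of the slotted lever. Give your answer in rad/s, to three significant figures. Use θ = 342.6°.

1.53

ω = 4.147 rad/s (from 0.66 rev/s).
Crank pin A relative to C: A = (d + r cosθ, r sinθ); lever angle φ = atan2(r sinθ, d + r cosθ).
Differentiating tanφ: φ̇ = rω(d cosθ + r)/(d² + r² + 2dr cosθ).
d² + r² + 2dr cosθ = |CA|² = 0.0241525 m²;  d cosθ + r = +0.15259 m.
|ω_lever| = |0.0585·4.147·+0.15259| / 0.0241525 = 1.5326 rad/s.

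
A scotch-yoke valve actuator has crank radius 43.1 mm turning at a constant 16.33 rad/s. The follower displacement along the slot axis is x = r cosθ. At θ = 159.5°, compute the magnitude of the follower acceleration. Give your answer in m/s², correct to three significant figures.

ω = 16.33 rad/s
x = r cosθ ⇒ ẍ = −rω² cosθ (ω constant).
|a| = rω²|cosθ| = 0.0431·(16.33)²·|cos 159.5°| = 10.766 m/s².

10.8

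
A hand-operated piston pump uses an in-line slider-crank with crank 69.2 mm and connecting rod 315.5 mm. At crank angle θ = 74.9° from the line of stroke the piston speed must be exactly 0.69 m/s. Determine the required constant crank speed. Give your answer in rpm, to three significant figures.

For an in-line slider-crank, |v_piston| = rω|sinθ|·[1 + r cosθ/√(L² − r² sin²θ)].
With r = 0.0692 m, L = 0.3155 m, θ = 74.9°: the bracketed kinematic factor |dx/dθ| = 0.070717 m.
ω = v/|dx/dθ| = 0.69/0.070717 = 9.7572 rad/s.
N = 60ω/(2π) = 93.175 rpm.

93.2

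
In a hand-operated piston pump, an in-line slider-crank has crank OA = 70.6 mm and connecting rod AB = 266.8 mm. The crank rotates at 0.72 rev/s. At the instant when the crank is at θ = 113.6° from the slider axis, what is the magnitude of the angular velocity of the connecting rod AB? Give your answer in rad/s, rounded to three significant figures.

0.494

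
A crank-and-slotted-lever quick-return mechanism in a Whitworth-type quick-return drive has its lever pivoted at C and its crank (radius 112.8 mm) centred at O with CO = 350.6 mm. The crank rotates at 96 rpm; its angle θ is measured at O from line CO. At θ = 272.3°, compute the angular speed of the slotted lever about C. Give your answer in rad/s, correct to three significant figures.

1.04

ω = 10.05 rad/s (from 96 rpm).
Crank pin A relative to C: A = (d + r cosθ, r sinθ); lever angle φ = atan2(r sinθ, d + r cosθ).
Differentiating tanφ: φ̇ = rω(d cosθ + r)/(d² + r² + 2dr cosθ).
d² + r² + 2dr cosθ = |CA|² = 0.138818 m²;  d cosθ + r = +0.12687 m.
|ω_lever| = |0.1128·10.05·+0.12687| / 0.138818 = 1.0364 rad/s.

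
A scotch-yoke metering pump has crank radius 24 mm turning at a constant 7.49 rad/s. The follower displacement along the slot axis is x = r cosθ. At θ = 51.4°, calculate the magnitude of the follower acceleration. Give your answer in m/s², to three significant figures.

ω = 7.49 rad/s
x = r cosθ ⇒ ẍ = −rω² cosθ (ω constant).
|a| = rω²|cosθ| = 0.024·(7.49)²·|cos 51.4°| = 0.83999 m/s².

0.840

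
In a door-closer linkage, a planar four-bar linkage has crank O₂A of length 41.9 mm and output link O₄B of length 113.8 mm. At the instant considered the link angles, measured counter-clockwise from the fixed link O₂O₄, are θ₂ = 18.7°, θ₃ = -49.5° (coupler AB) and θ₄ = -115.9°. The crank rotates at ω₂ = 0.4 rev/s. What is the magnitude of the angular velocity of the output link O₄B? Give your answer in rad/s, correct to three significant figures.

ω₂ = 2.513 rad/s (from 0.4 rev/s).
Differentiating the loop-closure r₂e^{iθ₂}+r₃e^{iθ₃}=r₁+r₄e^{iθ₄} gives r₂ω₂e^{iθ₂}+r₃ω₃e^{iθ₃}=r₄ω₄e^{iθ₄}.
Eliminating the other unknown: ω₄ = r₂ω₂ sin(θ₂−θ₃) / [r₄ sin(θ₄−θ₃)].
Numerator sine = +0.92849; denominator sine = -0.91636.
Result = 0.0419·2.513·(+0.92849) / (0.1138·(-0.91636)) = -0.9376 rad/s; magnitude 0.9376 rad/s.

0.938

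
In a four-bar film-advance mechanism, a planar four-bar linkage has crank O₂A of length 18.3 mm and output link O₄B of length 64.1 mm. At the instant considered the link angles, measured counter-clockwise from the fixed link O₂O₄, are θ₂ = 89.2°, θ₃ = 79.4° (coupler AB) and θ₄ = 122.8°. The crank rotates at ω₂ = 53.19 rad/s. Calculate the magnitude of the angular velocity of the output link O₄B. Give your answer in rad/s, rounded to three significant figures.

3.76

ω₂ = 53.19 rad/s
Differentiating the loop-closure r₂e^{iθ₂}+r₃e^{iθ₃}=r₁+r₄e^{iθ₄} gives r₂ω₂e^{iθ₂}+r₃ω₃e^{iθ₃}=r₄ω₄e^{iθ₄}.
Eliminating the other unknown: ω₄ = r₂ω₂ sin(θ₂−θ₃) / [r₄ sin(θ₄−θ₃)].
Numerator sine = +0.17021; denominator sine = +0.68709.
Result = 0.0183·53.19·(+0.17021) / (0.0641·(+0.68709)) = +3.7618 rad/s; magnitude 3.7618 rad/s.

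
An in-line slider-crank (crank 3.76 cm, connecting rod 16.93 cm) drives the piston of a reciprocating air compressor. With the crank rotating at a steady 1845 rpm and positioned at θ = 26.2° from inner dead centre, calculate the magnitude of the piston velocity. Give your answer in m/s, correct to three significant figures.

3.85

ω = 2π·1845/60 = 193.2 rad/s
For an in-line slider-crank, x = r cosθ + √(L² − r² sin²θ), so v = −rω sinθ·[1 + r cosθ/√(L² − r² sin²θ)].
With r = 0.0376 m, L = 0.1693 m, θ = 26.2°: √(L² − r² sin²θ) = 0.16848 m.
v = −0.0376·193.2·0.44151·[1 + 0.0376·0.89726/0.16848] = -3.8496 m/s.
|v| = 3.8496 m/s.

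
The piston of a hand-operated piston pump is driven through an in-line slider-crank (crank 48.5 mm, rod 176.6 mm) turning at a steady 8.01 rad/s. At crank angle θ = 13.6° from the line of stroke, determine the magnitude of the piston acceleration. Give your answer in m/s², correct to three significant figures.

3.79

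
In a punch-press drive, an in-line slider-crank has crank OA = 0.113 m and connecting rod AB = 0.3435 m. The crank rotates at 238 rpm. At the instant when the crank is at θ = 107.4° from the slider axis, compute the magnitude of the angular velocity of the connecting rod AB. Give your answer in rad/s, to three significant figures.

2.58

ω = 24.92 rad/s (converted from 238 rpm).
The rod makes angle φ with the slider axis where L sinφ = r sinθ; differentiating, L cosφ·φ̇ = r ω cosθ.
L cosφ = √(L² − r² sin²θ) = 0.32614 m.
|ω_rod| = r ω |cosθ| / √(L² − r² sin²θ) = 0.113·24.92·0.29904/0.32614 = 2.5823 rad/s.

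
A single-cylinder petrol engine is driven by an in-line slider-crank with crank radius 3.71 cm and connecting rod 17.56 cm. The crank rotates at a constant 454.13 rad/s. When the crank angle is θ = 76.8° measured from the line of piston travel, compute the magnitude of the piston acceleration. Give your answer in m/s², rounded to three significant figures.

271

ω = 454.1 rad/s
x(θ) = r cosθ + √(L² − r² sin²θ); with ω constant, a = ω²·d²x/dθ².
d²x/dθ² = −r cosθ − r²(cos2θ)/√u − r⁴ sin²2θ/(4u^{3/2}),  u = L² − r² sin²θ = 0.0295307 m².
Substituting r = 0.0371 m, L = 0.1756 m, θ = 76.8°: d²x/dθ² = -0.001316 m.
a = ω²·d²x/dθ² = (454.1)²·(-0.001316) = -271.4 m/s²;  |a| = 271.4 m/s².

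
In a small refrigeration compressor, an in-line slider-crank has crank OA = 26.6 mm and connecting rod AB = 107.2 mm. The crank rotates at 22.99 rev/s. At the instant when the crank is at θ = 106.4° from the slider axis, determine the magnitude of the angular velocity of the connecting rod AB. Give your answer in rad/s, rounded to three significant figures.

10.4

ω = 144.5 rad/s (converted from 22.99 rev/s).
The rod makes angle φ with the slider axis where L sinφ = r sinθ; differentiating, L cosφ·φ̇ = r ω cosθ.
L cosφ = √(L² − r² sin²θ) = 0.10412 m.
|ω_rod| = r ω |cosθ| / √(L² − r² sin²θ) = 0.0266·144.5·0.28234/0.10412 = 10.419 rad/s.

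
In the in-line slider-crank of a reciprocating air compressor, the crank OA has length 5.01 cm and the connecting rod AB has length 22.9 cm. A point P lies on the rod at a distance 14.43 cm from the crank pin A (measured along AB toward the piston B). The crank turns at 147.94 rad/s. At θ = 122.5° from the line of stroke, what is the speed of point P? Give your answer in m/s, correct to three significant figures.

5.96

ω = 147.9 rad/s.  Crank-pin speed |V_A| = rω = 7.4118 m/s, perpendicular to OA.
Rod angle: sinφ = −(r/L) sinθ ⇒ φ = -10.633°; ω_rod = −rω cosθ/√(L²−r²sin²θ) = +17.694 rad/s.
V_P = V_A + ω_rod × AP, with AP = 0.1443 m along the rod.
Components: V_Px = −rω sinθ − a·ω_rod·sinφ = -5.7799 m/s;  V_Py = rω cosθ + a·ω_rod·cosφ = -1.4729 m/s.
|V_P| = √(V_Px² + V_Py²) = 5.9647 m/s.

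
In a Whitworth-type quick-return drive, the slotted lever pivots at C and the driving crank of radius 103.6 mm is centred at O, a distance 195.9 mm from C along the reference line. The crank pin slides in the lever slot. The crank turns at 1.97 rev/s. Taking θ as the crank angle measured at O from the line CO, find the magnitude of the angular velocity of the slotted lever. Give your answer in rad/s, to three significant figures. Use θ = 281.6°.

ω = 12.38 rad/s (from 1.97 rev/s).
Crank pin A relative to C: A = (d + r cosθ, r sinθ); lever angle φ = atan2(r sinθ, d + r cosθ).
Differentiating tanφ: φ̇ = rω(d cosθ + r)/(d² + r² + 2dr cosθ).
d² + r² + 2dr cosθ = |CA|² = 0.0572716 m²;  d cosθ + r = +0.14299 m.
|ω_lever| = |0.1036·12.38·+0.14299| / 0.0572716 = 3.2017 rad/s.

3.20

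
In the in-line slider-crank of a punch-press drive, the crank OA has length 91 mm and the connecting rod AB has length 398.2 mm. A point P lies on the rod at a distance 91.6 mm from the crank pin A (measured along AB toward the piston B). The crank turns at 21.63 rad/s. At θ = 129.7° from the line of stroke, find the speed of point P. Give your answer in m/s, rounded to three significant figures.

1.75

ω = 21.63 rad/s.  Crank-pin speed |V_A| = rω = 1.9683 m/s, perpendicular to OA.
Rod angle: sinφ = −(r/L) sinθ ⇒ φ = -10.127°; ω_rod = −rω cosθ/√(L²−r²sin²θ) = +3.2074 rad/s.
V_P = V_A + ω_rod × AP, with AP = 0.0916 m along the rod.
Components: V_Px = −rω sinθ − a·ω_rod·sinφ = -1.4628 m/s;  V_Py = rω cosθ + a·ω_rod·cosφ = -0.96808 m/s.
|V_P| = √(V_Px² + V_Py²) = 1.7541 m/s.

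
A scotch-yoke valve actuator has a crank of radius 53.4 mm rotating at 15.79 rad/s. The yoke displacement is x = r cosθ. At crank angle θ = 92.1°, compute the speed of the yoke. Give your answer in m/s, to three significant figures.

ω = 15.79 rad/s
x = r cosθ ⇒ ẋ = −rω sinθ.
|v| = rω|sinθ| = 0.0534·15.79·|sin 92.1°| = 0.84262 m/s.

0.843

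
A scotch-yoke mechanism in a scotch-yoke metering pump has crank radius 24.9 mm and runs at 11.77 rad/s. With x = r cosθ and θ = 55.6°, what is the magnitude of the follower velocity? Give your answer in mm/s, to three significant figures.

ω = 11.77 rad/s
x = r cosθ ⇒ ẋ = −rω sinθ.
|v| = rω|sinθ| = 0.0249·11.77·|sin 55.6°| = 0.24182 m/s = 241.82 mm/s.

242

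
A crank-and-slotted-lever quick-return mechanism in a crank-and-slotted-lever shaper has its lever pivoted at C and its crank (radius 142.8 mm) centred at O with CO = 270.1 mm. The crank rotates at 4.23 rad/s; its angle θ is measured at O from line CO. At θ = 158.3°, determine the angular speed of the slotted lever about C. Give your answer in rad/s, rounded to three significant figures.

ω = 4.23 rad/s
Crank pin A relative to C: A = (d + r cosθ, r sinθ); lever angle φ = atan2(r sinθ, d + r cosθ).
Differentiating tanφ: φ̇ = rω(d cosθ + r)/(d² + r² + 2dr cosθ).
d² + r² + 2dr cosθ = |CA|² = 0.021672 m²;  d cosθ + r = -0.10816 m.
|ω_lever| = |0.1428·4.23·-0.10816| / 0.021672 = 3.0146 rad/s.

3.01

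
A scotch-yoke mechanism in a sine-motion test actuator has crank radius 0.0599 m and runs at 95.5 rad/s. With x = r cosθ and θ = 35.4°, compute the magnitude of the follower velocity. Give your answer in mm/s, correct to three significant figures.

3310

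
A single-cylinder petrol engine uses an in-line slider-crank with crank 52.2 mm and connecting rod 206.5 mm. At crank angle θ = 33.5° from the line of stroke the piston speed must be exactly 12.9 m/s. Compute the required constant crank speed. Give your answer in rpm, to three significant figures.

3530

For an in-line slider-crank, |v_piston| = rω|sinθ|·[1 + r cosθ/√(L² − r² sin²θ)].
With r = 0.0522 m, L = 0.2065 m, θ = 33.5°: the bracketed kinematic factor |dx/dθ| = 0.034944 m.
ω = v/|dx/dθ| = 12.9/0.034944 = 369.16 rad/s.
N = 60ω/(2π) = 3525.2 rpm.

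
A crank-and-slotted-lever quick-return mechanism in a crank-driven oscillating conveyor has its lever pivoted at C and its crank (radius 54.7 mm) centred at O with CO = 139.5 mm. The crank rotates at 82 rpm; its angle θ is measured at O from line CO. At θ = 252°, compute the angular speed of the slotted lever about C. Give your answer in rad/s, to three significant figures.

ω = 8.587 rad/s (from 82 rpm).
Crank pin A relative to C: A = (d + r cosθ, r sinθ); lever angle φ = atan2(r sinθ, d + r cosθ).
Differentiating tanφ: φ̇ = rω(d cosθ + r)/(d² + r² + 2dr cosθ).
d² + r² + 2dr cosθ = |CA|² = 0.0177363 m²;  d cosθ + r = +0.011592 m.
|ω_lever| = |0.0547·8.587·+0.011592| / 0.0177363 = 0.30699 rad/s.

0.307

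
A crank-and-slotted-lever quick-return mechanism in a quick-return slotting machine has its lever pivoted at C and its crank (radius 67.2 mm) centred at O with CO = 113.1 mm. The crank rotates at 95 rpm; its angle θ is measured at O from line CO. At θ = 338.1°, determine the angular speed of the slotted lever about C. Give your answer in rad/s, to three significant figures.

3.66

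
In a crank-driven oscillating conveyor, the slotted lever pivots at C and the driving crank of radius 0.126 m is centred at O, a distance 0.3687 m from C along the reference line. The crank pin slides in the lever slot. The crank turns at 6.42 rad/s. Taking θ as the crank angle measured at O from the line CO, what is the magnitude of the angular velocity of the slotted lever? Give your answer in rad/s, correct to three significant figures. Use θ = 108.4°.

ω = 6.42 rad/s
Crank pin A relative to C: A = (d + r cosθ, r sinθ); lever angle φ = atan2(r sinθ, d + r cosθ).
Differentiating tanφ: φ̇ = rω(d cosθ + r)/(d² + r² + 2dr cosθ).
d² + r² + 2dr cosθ = |CA|² = 0.122488 m²;  d cosθ + r = +0.0096202 m.
|ω_lever| = |0.126·6.42·+0.0096202| / 0.122488 = 0.063533 rad/s.

0.0635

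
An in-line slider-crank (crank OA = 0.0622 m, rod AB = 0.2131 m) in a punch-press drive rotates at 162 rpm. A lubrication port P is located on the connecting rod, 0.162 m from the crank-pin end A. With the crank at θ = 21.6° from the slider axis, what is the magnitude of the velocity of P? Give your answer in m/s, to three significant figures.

0.525

ω = 16.96 rad/s.  Crank-pin speed |V_A| = rω = 1.0552 m/s, perpendicular to OA.
Rod angle: sinφ = −(r/L) sinθ ⇒ φ = -6.168°; ω_rod = −rω cosθ/√(L²−r²sin²θ) = -4.6307 rad/s.
V_P = V_A + ω_rod × AP, with AP = 0.162 m along the rod.
Components: V_Px = −rω sinθ − a·ω_rod·sinφ = -0.46905 m/s;  V_Py = rω cosθ + a·ω_rod·cosφ = +0.23526 m/s.
|V_P| = √(V_Px² + V_Py²) = 0.52474 m/s.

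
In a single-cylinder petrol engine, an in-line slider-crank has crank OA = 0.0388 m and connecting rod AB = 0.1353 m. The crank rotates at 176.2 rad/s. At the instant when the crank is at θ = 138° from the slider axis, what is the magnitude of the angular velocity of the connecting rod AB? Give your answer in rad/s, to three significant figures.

38.3

ω = 176.2 rad/s
The rod makes angle φ with the slider axis where L sinφ = r sinθ; differentiating, L cosφ·φ̇ = r ω cosθ.
L cosφ = √(L² − r² sin²θ) = 0.13279 m.
|ω_rod| = r ω |cosθ| / √(L² − r² sin²θ) = 0.0388·176.2·0.74314/0.13279 = 38.261 rad/s.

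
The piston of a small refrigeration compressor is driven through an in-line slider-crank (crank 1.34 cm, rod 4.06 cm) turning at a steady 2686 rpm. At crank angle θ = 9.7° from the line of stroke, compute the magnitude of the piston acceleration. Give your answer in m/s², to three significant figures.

ω = 2π·2686/60 = 281.3 rad/s
x(θ) = r cosθ + √(L² − r² sin²θ); with ω constant, a = ω²·d²x/dθ².
d²x/dθ² = −r cosθ − r²(cos2θ)/√u − r⁴ sin²2θ/(4u^{3/2}),  u = L² − r² sin²θ = 0.00164326 m².
Substituting r = 0.0134 m, L = 0.0406 m, θ = 9.7°: d²x/dθ² = -0.0174 m.
a = ω²·d²x/dθ² = (281.3)²·(-0.0174) = -1376.6 m/s²;  |a| = 1376.6 m/s².

1380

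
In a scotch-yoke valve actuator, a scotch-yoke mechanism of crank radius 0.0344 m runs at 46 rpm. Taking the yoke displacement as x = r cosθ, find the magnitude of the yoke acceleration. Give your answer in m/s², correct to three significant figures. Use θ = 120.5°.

0.405

ω = 4.817 rad/s (from 46 rpm).
x = r cosθ ⇒ ẍ = −rω² cosθ (ω constant).
|a| = rω²|cosθ| = 0.0344·(4.817)²·|cos 120.5°| = 0.40514 m/s².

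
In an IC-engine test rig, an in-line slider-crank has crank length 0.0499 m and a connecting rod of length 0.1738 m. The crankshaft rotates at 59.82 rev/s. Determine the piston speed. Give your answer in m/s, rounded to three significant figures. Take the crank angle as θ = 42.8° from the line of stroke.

15.5

ω = 2π·59.8 = 375.9 rad/s
For an in-line slider-crank, x = r cosθ + √(L² − r² sin²θ), so v = −rω sinθ·[1 + r cosθ/√(L² − r² sin²θ)].
With r = 0.0499 m, L = 0.1738 m, θ = 42.8°: √(L² − r² sin²θ) = 0.17046 m.
v = −0.0499·375.9·0.67944·[1 + 0.0499·0.73373/0.17046] = -15.48 m/s.
|v| = 15.48 m/s.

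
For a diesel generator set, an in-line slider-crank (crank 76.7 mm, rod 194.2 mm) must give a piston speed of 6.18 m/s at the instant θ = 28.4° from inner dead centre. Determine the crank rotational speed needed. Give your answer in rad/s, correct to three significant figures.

125

For an in-line slider-crank, |v_piston| = rω|sinθ|·[1 + r cosθ/√(L² − r² sin²θ)].
With r = 0.0767 m, L = 0.1942 m, θ = 28.4°: the bracketed kinematic factor |dx/dθ| = 0.049384 m.
ω = v/|dx/dθ| = 6.18/0.049384 = 125.14 rad/s.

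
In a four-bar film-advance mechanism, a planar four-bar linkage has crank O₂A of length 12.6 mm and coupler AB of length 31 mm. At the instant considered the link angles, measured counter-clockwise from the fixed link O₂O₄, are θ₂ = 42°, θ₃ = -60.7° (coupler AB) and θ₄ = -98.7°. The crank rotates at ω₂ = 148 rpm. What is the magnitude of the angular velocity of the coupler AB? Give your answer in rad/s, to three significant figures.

ω₂ = 15.5 rad/s (from 148 rpm).
Differentiating the loop-closure r₂e^{iθ₂}+r₃e^{iθ₃}=r₁+r₄e^{iθ₄} gives r₂ω₂e^{iθ₂}+r₃ω₃e^{iθ₃}=r₄ω₄e^{iθ₄}.
Eliminating the other unknown: ω₃ = r₂ω₂ sin(θ₄−θ₂) / [r₃ sin(θ₃−θ₄)].
Numerator sine = -0.63338; denominator sine = +0.61566.
Result = 0.0126·15.5·(-0.63338) / (0.031·(+0.61566)) = -6.4807 rad/s; magnitude 6.4807 rad/s.

6.48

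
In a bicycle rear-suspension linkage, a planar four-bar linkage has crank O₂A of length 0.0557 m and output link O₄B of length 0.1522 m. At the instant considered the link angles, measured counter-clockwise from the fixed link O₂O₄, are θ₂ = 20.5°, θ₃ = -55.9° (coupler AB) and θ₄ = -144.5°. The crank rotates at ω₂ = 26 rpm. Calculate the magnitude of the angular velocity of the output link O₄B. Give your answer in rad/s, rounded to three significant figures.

ω₂ = 2.723 rad/s (from 26 rpm).
Differentiating the loop-closure r₂e^{iθ₂}+r₃e^{iθ₃}=r₁+r₄e^{iθ₄} gives r₂ω₂e^{iθ₂}+r₃ω₃e^{iθ₃}=r₄ω₄e^{iθ₄}.
Eliminating the other unknown: ω₄ = r₂ω₂ sin(θ₂−θ₃) / [r₄ sin(θ₄−θ₃)].
Numerator sine = +0.97196; denominator sine = -0.99970.
Result = 0.0557·2.723·(+0.97196) / (0.1522·(-0.99970)) = -0.96877 rad/s; magnitude 0.96877 rad/s.

0.969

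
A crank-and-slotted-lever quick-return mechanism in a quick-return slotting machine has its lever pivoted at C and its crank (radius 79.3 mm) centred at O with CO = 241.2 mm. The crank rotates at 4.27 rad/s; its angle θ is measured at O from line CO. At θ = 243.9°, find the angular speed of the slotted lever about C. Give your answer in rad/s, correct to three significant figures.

ω = 4.27 rad/s
Crank pin A relative to C: A = (d + r cosθ, r sinθ); lever angle φ = atan2(r sinθ, d + r cosθ).
Differentiating tanφ: φ̇ = rω(d cosθ + r)/(d² + r² + 2dr cosθ).
d² + r² + 2dr cosθ = |CA|² = 0.0476364 m²;  d cosθ + r = -0.026813 m.
|ω_lever| = |0.0793·4.27·-0.026813| / 0.0476364 = 0.1906 rad/s.

0.191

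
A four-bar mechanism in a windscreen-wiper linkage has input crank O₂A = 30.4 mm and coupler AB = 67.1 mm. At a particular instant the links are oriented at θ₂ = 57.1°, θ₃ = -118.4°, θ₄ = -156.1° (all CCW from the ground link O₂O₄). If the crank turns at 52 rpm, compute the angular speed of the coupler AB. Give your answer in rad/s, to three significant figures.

ω₂ = 5.445 rad/s (from 52 rpm).
Differentiating the loop-closure r₂e^{iθ₂}+r₃e^{iθ₃}=r₁+r₄e^{iθ₄} gives r₂ω₂e^{iθ₂}+r₃ω₃e^{iθ₃}=r₄ω₄e^{iθ₄}.
Eliminating the other unknown: ω₃ = r₂ω₂ sin(θ₄−θ₂) / [r₃ sin(θ₃−θ₄)].
Numerator sine = +0.54756; denominator sine = +0.61153.
Result = 0.0304·5.445·(+0.54756) / (0.0671·(+0.61153)) = +2.209 rad/s; magnitude 2.209 rad/s.

2.21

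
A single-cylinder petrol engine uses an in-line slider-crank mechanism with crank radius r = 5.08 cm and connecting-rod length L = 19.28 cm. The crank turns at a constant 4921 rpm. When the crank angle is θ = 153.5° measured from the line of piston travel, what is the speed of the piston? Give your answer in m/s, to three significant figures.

8.91

ω = 2π·4921/60 = 515.3 rad/s
For an in-line slider-crank, x = r cosθ + √(L² − r² sin²θ), so v = −rω sinθ·[1 + r cosθ/√(L² − r² sin²θ)].
With r = 0.0508 m, L = 0.1928 m, θ = 153.5°: √(L² − r² sin²θ) = 0.19146 m.
v = −0.0508·515.3·0.44620·[1 + 0.0508·-0.89493/0.19146] = -8.9072 m/s.
|v| = 8.9072 m/s.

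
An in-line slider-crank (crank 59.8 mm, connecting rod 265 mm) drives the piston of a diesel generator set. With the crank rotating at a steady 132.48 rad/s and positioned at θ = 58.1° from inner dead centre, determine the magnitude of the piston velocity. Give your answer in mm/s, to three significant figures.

ω = 132.5 rad/s
For an in-line slider-crank, x = r cosθ + √(L² − r² sin²θ), so v = −rω sinθ·[1 + r cosθ/√(L² − r² sin²θ)].
With r = 0.0598 m, L = 0.265 m, θ = 58.1°: √(L² − r² sin²θ) = 0.26009 m.
v = −0.0598·132.5·0.84897·[1 + 0.0598·0.52844/0.26009] = -7.543 m/s.
|v| = 7.543 m/s = 7543 mm/s.

7540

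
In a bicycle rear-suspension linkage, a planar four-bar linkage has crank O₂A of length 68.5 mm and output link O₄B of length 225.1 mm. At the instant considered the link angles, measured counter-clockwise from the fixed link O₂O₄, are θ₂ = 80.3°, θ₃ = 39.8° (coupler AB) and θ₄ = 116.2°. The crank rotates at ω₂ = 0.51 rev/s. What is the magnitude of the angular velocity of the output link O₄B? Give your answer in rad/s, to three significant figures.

0.652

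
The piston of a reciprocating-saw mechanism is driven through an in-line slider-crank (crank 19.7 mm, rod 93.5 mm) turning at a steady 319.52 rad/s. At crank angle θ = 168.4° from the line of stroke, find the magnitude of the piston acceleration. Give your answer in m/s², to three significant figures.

1580

ω = 319.5 rad/s
x(θ) = r cosθ + √(L² − r² sin²θ); with ω constant, a = ω²·d²x/dθ².
d²x/dθ² = −r cosθ − r²(cos2θ)/√u − r⁴ sin²2θ/(4u^{3/2}),  u = L² − r² sin²θ = 0.00872656 m².
Substituting r = 0.0197 m, L = 0.0935 m, θ = 168.4°: d²x/dθ² = +0.015472 m.
a = ω²·d²x/dθ² = (319.5)²·(+0.015472) = +1579.6 m/s²;  |a| = 1579.6 m/s².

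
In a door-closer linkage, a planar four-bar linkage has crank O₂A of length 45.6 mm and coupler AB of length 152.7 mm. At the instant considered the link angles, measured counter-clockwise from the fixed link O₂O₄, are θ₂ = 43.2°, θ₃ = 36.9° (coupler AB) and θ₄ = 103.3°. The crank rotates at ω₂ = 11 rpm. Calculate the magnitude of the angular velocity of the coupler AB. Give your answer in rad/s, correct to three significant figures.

0.325

ω₂ = 1.152 rad/s (from 11 rpm).
Differentiating the loop-closure r₂e^{iθ₂}+r₃e^{iθ₃}=r₁+r₄e^{iθ₄} gives r₂ω₂e^{iθ₂}+r₃ω₃e^{iθ₃}=r₄ω₄e^{iθ₄}.
Eliminating the other unknown: ω₃ = r₂ω₂ sin(θ₄−θ₂) / [r₃ sin(θ₃−θ₄)].
Numerator sine = +0.86690; denominator sine = -0.91636.
Result = 0.0456·1.152·(+0.86690) / (0.1527·(-0.91636)) = -0.32542 rad/s; magnitude 0.32542 rad/s.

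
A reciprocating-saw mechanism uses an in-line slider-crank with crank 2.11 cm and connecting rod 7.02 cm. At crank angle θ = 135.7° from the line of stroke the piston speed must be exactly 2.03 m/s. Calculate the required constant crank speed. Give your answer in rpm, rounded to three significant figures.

For an in-line slider-crank, |v_piston| = rω|sinθ|·[1 + r cosθ/√(L² − r² sin²θ)].
With r = 0.0211 m, L = 0.0702 m, θ = 135.7°: the bracketed kinematic factor |dx/dθ| = 0.011494 m.
ω = v/|dx/dθ| = 2.03/0.011494 = 176.61 rad/s.
N = 60ω/(2π) = 1686.5 rpm.

1690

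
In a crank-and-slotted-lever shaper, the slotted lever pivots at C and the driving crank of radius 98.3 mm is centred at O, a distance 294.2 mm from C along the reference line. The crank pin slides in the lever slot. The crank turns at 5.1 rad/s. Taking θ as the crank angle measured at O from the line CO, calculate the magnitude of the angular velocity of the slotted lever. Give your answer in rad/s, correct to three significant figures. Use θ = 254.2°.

0.113

ω = 5.1 rad/s
Crank pin A relative to C: A = (d + r cosθ, r sinθ); lever angle φ = atan2(r sinθ, d + r cosθ).
Differentiating tanφ: φ̇ = rω(d cosθ + r)/(d² + r² + 2dr cosθ).
d² + r² + 2dr cosθ = |CA|² = 0.0804679 m²;  d cosθ + r = +0.018195 m.
|ω_lever| = |0.0983·5.1·+0.018195| / 0.0804679 = 0.11336 rad/s.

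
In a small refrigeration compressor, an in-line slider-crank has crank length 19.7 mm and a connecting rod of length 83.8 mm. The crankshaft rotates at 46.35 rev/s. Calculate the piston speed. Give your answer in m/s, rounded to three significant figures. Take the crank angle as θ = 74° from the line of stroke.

5.88

ω = 2π·46.4 = 291.2 rad/s
For an in-line slider-crank, x = r cosθ + √(L² − r² sin²θ), so v = −rω sinθ·[1 + r cosθ/√(L² − r² sin²θ)].
With r = 0.0197 m, L = 0.0838 m, θ = 74°: √(L² − r² sin²θ) = 0.081632 m.
v = −0.0197·291.2·0.96126·[1 + 0.0197·0.27564/0.081632] = -5.8817 m/s.
|v| = 5.8817 m/s.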